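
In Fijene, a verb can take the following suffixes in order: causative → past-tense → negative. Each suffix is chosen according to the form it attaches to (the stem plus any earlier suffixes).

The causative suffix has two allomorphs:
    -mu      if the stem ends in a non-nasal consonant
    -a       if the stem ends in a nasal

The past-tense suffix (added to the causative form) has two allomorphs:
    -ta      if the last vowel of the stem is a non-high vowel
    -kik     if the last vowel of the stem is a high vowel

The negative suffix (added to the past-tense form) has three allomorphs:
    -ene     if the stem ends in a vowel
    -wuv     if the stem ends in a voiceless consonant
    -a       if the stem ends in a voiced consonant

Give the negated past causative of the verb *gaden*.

The final consonant of *gaden* is /n/, which is a nasal, so the causative suffix is -a, giving *gadena*.
The causative form *gadena*: last vowel = /a/, a non-high vowel → -ta → *gadenata*.
The final sound of the past-tense form *gadenata* is /a/, which is a vowel, so the negative suffix is -ene, giving *gadenataene*.

gadenataene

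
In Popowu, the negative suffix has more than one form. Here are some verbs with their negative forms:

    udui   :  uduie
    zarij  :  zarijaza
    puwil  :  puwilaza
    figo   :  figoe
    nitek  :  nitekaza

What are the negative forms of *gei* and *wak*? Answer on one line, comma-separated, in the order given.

geie, wakaza

The suffix is conditioned by the final sound: -aza when the stem ends in a consonant (*zarij*, *puwil*, *nitek*); -e when the stem ends in a vowel (*udui*, *figo*).
*gei* — final sound /i/ (a vowel) → -e → *geie*.
The final sound of *wak* is /k/, which is a consonant, so the suffix is -aza, giving *wakaza*.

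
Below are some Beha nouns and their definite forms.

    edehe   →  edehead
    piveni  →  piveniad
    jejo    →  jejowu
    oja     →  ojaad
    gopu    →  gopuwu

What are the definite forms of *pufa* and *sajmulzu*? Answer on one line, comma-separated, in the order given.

pufaad, sajmulzuwu

The alternation tracks the last vowel of the stem — -wu when the last vowel of the stem is a rounded vowel (*jejo*, *gopu*); -ad when the last vowel of the stem is an unrounded vowel (*edehe*, *piveni*, *oja*).
*pufa*: last vowel = /a/, an unrounded vowel → -ad → *pufaad*.
*sajmulzu* — last vowel /u/ (a rounded vowel) → -wu → *sajmulzuwu*.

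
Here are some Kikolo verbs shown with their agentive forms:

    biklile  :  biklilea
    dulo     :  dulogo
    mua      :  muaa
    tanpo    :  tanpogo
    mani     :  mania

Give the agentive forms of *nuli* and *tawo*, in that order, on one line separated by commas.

nulia, tawogo

The pattern is rounding harmony: -go when the last vowel of the stem is a rounded vowel (*dulo*, *tanpo*); -a when the last vowel of the stem is an unrounded vowel (*biklile*, *mua*, *mani*).
*nuli* — last vowel /i/ (an unrounded vowel) → -a → *nulia*.
*tawo*: last vowel = /o/, a rounded vowel → -go → *tawogo*.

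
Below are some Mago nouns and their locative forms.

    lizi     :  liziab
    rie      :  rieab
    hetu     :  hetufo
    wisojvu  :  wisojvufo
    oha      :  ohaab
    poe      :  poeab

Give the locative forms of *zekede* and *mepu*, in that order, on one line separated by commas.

Looking at the last vowel of each stem: -fo when the last vowel of the stem is a rounded vowel (*hetu*, *wisojvu*); -ab when the last vowel of the stem is an unrounded vowel (*lizi*, *rie*, *oha*, *poe*).
*zekede*: last vowel = /e/, an unrounded vowel → -ab → *zekedeab*.
*mepu*: last vowel = /u/, a rounded vowel → -fo → *mepufo*.

zekedeab, mepufo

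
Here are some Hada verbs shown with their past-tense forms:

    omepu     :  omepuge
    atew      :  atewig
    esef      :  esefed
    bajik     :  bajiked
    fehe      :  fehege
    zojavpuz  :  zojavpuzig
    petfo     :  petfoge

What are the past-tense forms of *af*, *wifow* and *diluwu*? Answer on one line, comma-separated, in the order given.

afed, wifowig, diluwuge

The suffix is conditioned by the final sound: -ed when the stem ends in a voiceless consonant (*esef*, *bajik*); -ig when the stem ends in a voiced consonant (*atew*, *zojavpuz*); -ge when the stem ends in a vowel (*omepu*, *fehe*, *petfo*).
*af*: final sound = /f/, a voiceless consonant → -ed → *afed*.
The final sound of *wifow* is /w/, which is a voiced consonant, so the suffix is -ig, giving *wifowig*.
*diluwu* — final sound /u/ (a vowel) → -ge → *diluwuge*.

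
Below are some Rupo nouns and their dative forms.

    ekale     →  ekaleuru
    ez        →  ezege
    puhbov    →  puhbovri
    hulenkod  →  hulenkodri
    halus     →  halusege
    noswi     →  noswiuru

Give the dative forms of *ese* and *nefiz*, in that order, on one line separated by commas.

eseuru, nefizege

The pattern is sibilance of the final sound: -ege when the stem ends in a sibilant (*ez*, *halus*); -ri when the stem ends in a non-sibilant consonant (*puhbov*, *hulenkod*); -uru when the stem ends in a vowel (*ekale*, *noswi*).
The final sound of *ese* is /e/, which is a vowel, so the suffix is -uru, giving *eseuru*.
*nefiz*: final sound = /z/, a sibilant → -ege → *nefizege*.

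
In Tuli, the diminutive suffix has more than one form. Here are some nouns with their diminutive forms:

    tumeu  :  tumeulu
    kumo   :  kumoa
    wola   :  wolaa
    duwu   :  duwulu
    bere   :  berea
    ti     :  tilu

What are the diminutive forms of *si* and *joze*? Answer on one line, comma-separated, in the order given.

silu, jozea

The pattern is height harmony: -lu when the last vowel of the stem is a high vowel (*tumeu*, *duwu*, *ti*); -a when the last vowel of the stem is a non-high vowel (*kumo*, *wola*, *bere*).
The last vowel of *si* is /i/, which is a high vowel, so the suffix is -lu, giving *silu*.
*joze*: last vowel = /e/, a non-high vowel → -a → *jozea*.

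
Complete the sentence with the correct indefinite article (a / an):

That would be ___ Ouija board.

a

The indefinite article is chosen by the initial *sound* of the following word, not its spelling.
*Ouija* begins with the sound /wiː/ (pronounced /ˈwiːdʒə/) — a consonant sound.
So the article is *a*: That would be a Ouija board.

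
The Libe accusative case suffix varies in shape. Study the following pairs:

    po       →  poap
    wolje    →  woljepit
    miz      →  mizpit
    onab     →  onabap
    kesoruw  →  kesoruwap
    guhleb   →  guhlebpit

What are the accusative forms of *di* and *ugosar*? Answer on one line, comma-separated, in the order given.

Looking at the last vowel of each stem: -pit when the last vowel of the stem is a front vowel (*wolje*, *miz*, *guhleb*); -ap when the last vowel of the stem is a back vowel (*po*, *onab*, *kesoruw*).
Since the last vowel of *di* is /i/ (a front vowel), it takes -pit, giving *dipit*.
*ugosar* — last vowel /a/ (a back vowel) → -ap → *ugosarap*.

dipit, ugosarap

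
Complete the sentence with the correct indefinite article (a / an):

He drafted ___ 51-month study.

a

The indefinite article is chosen by the initial *sound* of the following word, not its spelling.
The number *51* is spoken "fifty-…", beginning with /ˈfɪfti/ — a consonant sound.
So the article is *a*: He drafted a 51-month study.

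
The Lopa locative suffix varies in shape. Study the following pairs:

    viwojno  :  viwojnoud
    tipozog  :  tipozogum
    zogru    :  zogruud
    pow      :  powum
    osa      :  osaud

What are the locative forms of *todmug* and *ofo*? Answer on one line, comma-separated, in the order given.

todmugum, ofoud

The suffix is conditioned by the final sound: -um when the stem ends in a consonant (*tipozog*, *pow*); -ud when the stem ends in a vowel (*viwojno*, *zogru*, *osa*).
*todmug* — final sound /g/ (a consonant) → -um → *todmugum*.
*ofo*: final sound = /o/, a vowel → -ud → *ofoud*.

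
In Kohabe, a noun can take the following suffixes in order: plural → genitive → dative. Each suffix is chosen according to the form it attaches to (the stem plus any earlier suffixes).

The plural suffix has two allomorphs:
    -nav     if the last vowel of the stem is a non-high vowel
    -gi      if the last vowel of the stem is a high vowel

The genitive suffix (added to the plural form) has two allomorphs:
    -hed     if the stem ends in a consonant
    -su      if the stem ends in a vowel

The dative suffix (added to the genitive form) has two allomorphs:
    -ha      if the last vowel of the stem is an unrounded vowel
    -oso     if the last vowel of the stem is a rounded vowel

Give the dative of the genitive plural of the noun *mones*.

monesnavhedha

Since the last vowel of *mones* is /e/ (a non-high vowel), it takes -nav, giving *monesnav*.
The final sound of the plural form *monesnav* is /v/, which is a consonant, so the genitive suffix is -hed, giving *monesnavhed*.
The genitive form *monesnavhed* — last vowel /e/ (an unrounded vowel) → -ha → *monesnavhedha*.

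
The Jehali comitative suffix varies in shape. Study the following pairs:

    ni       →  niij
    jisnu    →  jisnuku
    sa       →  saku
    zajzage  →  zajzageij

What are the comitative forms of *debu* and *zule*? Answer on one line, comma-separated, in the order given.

The alternation tracks the last vowel of the stem — -ij when the last vowel of the stem is a front vowel (*ni*, *zajzage*); -ku when the last vowel of the stem is a back vowel (*jisnu*, *sa*).
*debu*: last vowel = /u/, a back vowel → -ku → *debuku*.
The last vowel of *zule* is /e/, which is a front vowel, so the suffix is -ij, giving *zuleij*.

debuku, zuleij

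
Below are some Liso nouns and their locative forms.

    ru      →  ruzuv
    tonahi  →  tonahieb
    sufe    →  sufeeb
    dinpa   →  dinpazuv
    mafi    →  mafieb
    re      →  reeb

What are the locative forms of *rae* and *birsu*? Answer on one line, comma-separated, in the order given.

raeeb, birsuzuv

The suffix is conditioned by the last vowel: -eb when the last vowel of the stem is a front vowel (*tonahi*, *sufe*, *mafi*, *re*); -zuv when the last vowel of the stem is a back vowel (*ru*, *dinpa*).
*rae* — last vowel /e/ (a front vowel) → -eb → *raeeb*.
Since the last vowel of *birsu* is /u/ (a back vowel), it takes -zuv, giving *birsuzuv*.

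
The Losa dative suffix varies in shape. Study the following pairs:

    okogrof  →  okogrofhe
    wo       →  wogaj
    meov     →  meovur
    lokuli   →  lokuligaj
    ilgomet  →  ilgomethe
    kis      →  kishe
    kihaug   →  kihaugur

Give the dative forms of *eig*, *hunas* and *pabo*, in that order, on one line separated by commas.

eigur, hunashe, pabogaj

The suffix is conditioned by the final sound: -he when the stem ends in a voiceless consonant (*okogrof*, *ilgomet*, *kis*); -ur when the stem ends in a voiced consonant (*meov*, *kihaug*); -gaj when the stem ends in a vowel (*wo*, *lokuli*).
Since the final sound of *eig* is /g/ (a voiced consonant), it takes -ur, giving *eigur*.
Since the final sound of *hunas* is /s/ (a voiceless consonant), it takes -he, giving *hunashe*.
*pabo* — final sound /o/ (a vowel) → -gaj → *pabogaj*.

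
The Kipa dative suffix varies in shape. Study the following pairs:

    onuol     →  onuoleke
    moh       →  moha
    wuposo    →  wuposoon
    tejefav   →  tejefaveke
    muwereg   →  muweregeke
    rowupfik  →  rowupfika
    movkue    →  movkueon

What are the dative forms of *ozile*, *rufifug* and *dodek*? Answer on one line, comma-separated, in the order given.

Looking at the final sound of each stem: -a when the stem ends in a voiceless consonant (*moh*, *rowupfik*); -eke when the stem ends in a voiced consonant (*onuol*, *tejefav*, *muwereg*); -on when the stem ends in a vowel (*wuposo*, *movkue*).
*ozile* — final sound /e/ (a vowel) → -on → *ozileon*.
*rufifug* — final sound /g/ (a voiced consonant) → -eke → *rufifugeke*.
The final sound of *dodek* is /k/, which is a voiceless consonant, so the suffix is -a, giving *dodeka*.

ozileon, rufifugeke, dodeka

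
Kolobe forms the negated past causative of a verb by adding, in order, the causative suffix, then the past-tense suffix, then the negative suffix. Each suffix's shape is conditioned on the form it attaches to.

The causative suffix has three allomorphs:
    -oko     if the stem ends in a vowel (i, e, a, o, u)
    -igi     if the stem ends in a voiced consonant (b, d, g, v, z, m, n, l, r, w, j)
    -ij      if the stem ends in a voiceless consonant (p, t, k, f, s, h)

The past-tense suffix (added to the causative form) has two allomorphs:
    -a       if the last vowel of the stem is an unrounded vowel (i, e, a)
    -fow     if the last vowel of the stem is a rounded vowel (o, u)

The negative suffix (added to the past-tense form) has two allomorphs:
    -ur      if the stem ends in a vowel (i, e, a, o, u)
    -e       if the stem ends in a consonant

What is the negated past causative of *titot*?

titotijaur

Since the final sound of *titot* is /t/ (a voiceless consonant), it takes -ij, giving *titotij*.
The causative form *titotij* — last vowel /i/ (an unrounded vowel) → -a → *titotija*.
The past-tense form *titotija*: final sound = /a/, a vowel → -ur → *titotijaur*.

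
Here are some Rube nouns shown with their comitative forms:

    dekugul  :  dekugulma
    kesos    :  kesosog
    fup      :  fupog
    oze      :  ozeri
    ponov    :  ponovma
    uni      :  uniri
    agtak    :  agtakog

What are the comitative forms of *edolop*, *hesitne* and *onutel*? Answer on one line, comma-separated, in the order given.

edolopog, hesitneri, onutelma

The alternation tracks the final sound of the stem — -og when the stem ends in a voiceless consonant (*kesos*, *fup*, *agtak*); -ma when the stem ends in a voiced consonant (*dekugul*, *ponov*); -ri when the stem ends in a vowel (*oze*, *uni*).
Since the final sound of *edolop* is /p/ (a voiceless consonant), it takes -og, giving *edolopog*.
*hesitne*: final sound = /e/, a vowel → -ri → *hesitneri*.
*onutel*: final sound = /l/, a voiced consonant → -ma → *onutelma*.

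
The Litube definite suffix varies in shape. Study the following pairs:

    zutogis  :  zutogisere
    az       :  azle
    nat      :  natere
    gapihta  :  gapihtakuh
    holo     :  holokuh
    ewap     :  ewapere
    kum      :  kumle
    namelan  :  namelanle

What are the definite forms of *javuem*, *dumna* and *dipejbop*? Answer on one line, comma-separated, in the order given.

javuemle, dumnakuh, dipejbopere

The alternation tracks the final sound of the stem — -ere when the stem ends in a voiceless consonant (*zutogis*, *nat*, *ewap*); -le when the stem ends in a voiced consonant (*az*, *kum*, *namelan*); -kuh when the stem ends in a vowel (*gapihta*, *holo*).
*javuem*: final sound = /m/, a voiced consonant → -le → *javuemle*.
Since the final sound of *dumna* is /a/ (a vowel), it takes -kuh, giving *dumnakuh*.
Since the final sound of *dipejbop* is /p/ (a voiceless consonant), it takes -ere, giving *dipejbopere*.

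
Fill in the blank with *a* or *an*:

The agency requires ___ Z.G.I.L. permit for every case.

a

The indefinite article is chosen by the initial *sound* of the following word, not its spelling.
The initialism *Z.G.I.L.* is read letter by letter; the first letter, Z, is pronounced /ziː/, which begins with a consonant sound.
So the article is *a*: The agency requires a Z.G.I.L. permit for every case.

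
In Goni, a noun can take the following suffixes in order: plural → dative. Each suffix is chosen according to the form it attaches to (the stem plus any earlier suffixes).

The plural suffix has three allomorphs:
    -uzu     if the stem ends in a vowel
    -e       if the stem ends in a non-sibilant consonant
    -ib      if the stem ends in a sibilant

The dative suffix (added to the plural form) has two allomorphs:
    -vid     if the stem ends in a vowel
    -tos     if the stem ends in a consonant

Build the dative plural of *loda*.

*loda*: final sound = /a/, a vowel → -uzu → *lodauzu*.
The plural form *lodauzu* — final sound /u/ (a vowel) → -vid → *lodauzuvid*.

lodauzuvid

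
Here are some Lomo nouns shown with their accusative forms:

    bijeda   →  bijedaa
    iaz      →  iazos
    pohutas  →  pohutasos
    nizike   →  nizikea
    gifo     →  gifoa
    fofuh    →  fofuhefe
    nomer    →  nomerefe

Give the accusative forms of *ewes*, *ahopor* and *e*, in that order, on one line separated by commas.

ewesos, ahoporefe, ea

The alternation tracks the final sound of the stem — -os when the stem ends in a sibilant (*iaz*, *pohutas*); -efe when the stem ends in a non-sibilant consonant (*fofuh*, *nomer*); -a when the stem ends in a vowel (*bijeda*, *nizike*, *gifo*).
*ewes* — final sound /s/ (a sibilant) → -os → *ewesos*.
The final sound of *ahopor* is /r/, which is a non-sibilant consonant, so the suffix is -efe, giving *ahoporefe*.
Since the final sound of *e* is /e/ (a vowel), it takes -a, giving *ea*.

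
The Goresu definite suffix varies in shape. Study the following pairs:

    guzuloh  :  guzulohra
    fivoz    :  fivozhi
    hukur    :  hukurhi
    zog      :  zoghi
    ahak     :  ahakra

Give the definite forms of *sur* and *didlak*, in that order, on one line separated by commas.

The alternation tracks the final consonant of the stem — -ra when the stem ends in a voiceless consonant (*guzuloh*, *ahak*); -hi when the stem ends in a voiced consonant (*fivoz*, *hukur*, *zog*).
The final consonant of *sur* is /r/, which is voiced, so the suffix is -hi, giving *surhi*.
*didlak* — final consonant /k/ (voiceless) → -ra → *didlakra*.

surhi, didlakra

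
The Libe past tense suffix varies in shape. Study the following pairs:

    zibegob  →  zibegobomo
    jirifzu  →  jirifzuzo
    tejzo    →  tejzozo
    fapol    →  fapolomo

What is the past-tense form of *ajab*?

The alternation tracks the final sound of the stem — -omo when the stem ends in a consonant (*zibegob*, *fapol*); -zo when the stem ends in a vowel (*jirifzu*, *tejzo*).
Since the final sound of *ajab* is /b/ (a consonant), it takes -omo, giving *ajabomo*.

ajabomo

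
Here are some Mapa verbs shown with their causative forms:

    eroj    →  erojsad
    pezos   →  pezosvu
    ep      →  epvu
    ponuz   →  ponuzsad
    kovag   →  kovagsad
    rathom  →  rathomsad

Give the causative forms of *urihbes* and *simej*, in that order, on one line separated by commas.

urihbesvu, simejsad

The suffix is conditioned by the final consonant: -vu when the stem ends in a voiceless consonant (*pezos*, *ep*); -sad when the stem ends in a voiced consonant (*eroj*, *ponuz*, *kovag*, *rathom*).
*urihbes*: final consonant = /s/, voiceless → -vu → *urihbesvu*.
The final consonant of *simej* is /j/, which is voiced, so the suffix is -sad, giving *simejsad*.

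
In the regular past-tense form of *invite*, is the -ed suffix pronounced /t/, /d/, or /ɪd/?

The stem *invite* ends in /t/ or /d/.
The -ed suffix is realized as /ɪd/ after /t, d/; as /t/ after other voiceless consonants; and as /d/ after other voiced sounds.
So -ed on *invite* is pronounced /ɪd/.

/ɪd/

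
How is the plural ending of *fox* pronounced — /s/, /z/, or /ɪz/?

/ɪz/

The stem *fox* ends in a sibilant (/s, z, ʃ, ʒ, tʃ, dʒ/).
The plural suffix surfaces as /ɪz/ after sibilants, /s/ after other voiceless consonants, and /z/ after other voiced sounds.
So the plural -s on *fox* is pronounced /ɪz/.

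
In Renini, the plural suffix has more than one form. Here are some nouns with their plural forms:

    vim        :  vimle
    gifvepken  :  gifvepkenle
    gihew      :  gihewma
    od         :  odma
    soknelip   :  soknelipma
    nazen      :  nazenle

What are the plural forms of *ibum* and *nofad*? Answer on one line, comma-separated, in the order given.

Looking at the final consonant of each stem: -le when the stem ends in a nasal (*vim*, *gifvepken*, *nazen*); -ma when the stem ends in a non-nasal consonant (*gihew*, *od*, *soknelip*).
The final consonant of *ibum* is /m/, which is a nasal, so the suffix is -le, giving *ibumle*.
*nofad*: final consonant = /d/, non-nasal → -ma → *nofadma*.

ibumle, nofadma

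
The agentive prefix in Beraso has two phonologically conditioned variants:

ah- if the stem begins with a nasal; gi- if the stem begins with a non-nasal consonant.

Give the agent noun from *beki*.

The first consonant of *beki* is /b/, which is non-nasal, so the prefix is gi-, giving *gibeki*.

gibeki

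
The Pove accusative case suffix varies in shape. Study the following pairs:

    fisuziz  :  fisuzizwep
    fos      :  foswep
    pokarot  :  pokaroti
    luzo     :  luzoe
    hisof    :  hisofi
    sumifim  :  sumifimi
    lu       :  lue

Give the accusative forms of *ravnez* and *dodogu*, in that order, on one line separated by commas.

ravnezwep, dodogue

The suffix is conditioned by the final sound: -wep when the stem ends in a sibilant (*fisuziz*, *fos*); -i when the stem ends in a non-sibilant consonant (*pokarot*, *hisof*, *sumifim*); -e when the stem ends in a vowel (*luzo*, *lu*).
*ravnez* — final sound /z/ (a sibilant) → -wep → *ravnezwep*.
The final sound of *dodogu* is /u/, which is a vowel, so the suffix is -e, giving *dodogue*.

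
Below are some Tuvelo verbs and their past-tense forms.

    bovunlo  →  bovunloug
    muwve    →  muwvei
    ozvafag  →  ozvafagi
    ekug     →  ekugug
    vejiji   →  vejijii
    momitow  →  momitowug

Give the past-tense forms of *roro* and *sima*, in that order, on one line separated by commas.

roroug, simai

The suffix is conditioned by the last vowel: -ug when the last vowel of the stem is a rounded vowel (*bovunlo*, *ekug*, *momitow*); -i when the last vowel of the stem is an unrounded vowel (*muwve*, *ozvafag*, *vejiji*).
Since the last vowel of *roro* is /o/ (a rounded vowel), it takes -ug, giving *roroug*.
*sima*: last vowel = /a/, an unrounded vowel → -i → *simai*.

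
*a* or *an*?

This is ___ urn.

an

The indefinite article is chosen by the initial *sound* of the following word, not its spelling.
*urn* begins with the sound /ɜr/ (u pronounced /ɜr/) — a vowel sound.
So the article is *an*: This is an urn.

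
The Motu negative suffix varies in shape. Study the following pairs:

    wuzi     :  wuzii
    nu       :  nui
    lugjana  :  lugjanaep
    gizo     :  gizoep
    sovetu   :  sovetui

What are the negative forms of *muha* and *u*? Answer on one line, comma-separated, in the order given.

muhaep, ui

The suffix is conditioned by the last vowel: -i when the last vowel of the stem is a high vowel (*wuzi*, *nu*, *sovetu*); -ep when the last vowel of the stem is a non-high vowel (*lugjana*, *gizo*).
Since the last vowel of *muha* is /a/ (a non-high vowel), it takes -ep, giving *muhaep*.
*u* — last vowel /u/ (a high vowel) → -i → *ui*.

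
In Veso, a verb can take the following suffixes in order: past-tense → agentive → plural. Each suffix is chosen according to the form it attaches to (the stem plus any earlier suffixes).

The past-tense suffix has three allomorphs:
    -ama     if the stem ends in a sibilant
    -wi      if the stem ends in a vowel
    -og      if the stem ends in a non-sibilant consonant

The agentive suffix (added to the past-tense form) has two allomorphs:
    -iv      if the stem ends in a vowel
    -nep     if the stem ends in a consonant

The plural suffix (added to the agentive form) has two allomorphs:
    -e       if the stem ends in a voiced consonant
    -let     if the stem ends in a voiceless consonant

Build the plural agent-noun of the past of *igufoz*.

The final sound of *igufoz* is /z/, which is a sibilant, so the past-tense suffix is -ama, giving *igufozama*.
The past-tense form *igufozama* — final sound /a/ (a vowel) → -iv → *igufozamaiv*.
Since the final consonant of the agentive form *igufozamaiv* is /v/ (voiced), it takes -e, giving *igufozamaive*.

igufozamaive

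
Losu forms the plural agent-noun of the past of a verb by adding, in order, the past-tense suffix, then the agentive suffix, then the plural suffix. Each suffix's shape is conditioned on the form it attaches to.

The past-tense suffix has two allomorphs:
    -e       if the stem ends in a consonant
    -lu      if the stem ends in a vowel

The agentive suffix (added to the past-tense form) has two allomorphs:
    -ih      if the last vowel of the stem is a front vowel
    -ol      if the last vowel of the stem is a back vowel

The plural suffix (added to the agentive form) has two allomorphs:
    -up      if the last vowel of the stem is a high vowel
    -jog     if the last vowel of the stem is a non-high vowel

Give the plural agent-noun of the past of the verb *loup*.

loupeihup

*loup*: final sound = /p/, a consonant → -e → *loupe*.
The past-tense form *loupe* — last vowel /e/ (a front vowel) → -ih → *loupeih*.
The last vowel of the agentive form *loupeih* is /i/, which is a high vowel, so the plural suffix is -up, giving *loupeihup*.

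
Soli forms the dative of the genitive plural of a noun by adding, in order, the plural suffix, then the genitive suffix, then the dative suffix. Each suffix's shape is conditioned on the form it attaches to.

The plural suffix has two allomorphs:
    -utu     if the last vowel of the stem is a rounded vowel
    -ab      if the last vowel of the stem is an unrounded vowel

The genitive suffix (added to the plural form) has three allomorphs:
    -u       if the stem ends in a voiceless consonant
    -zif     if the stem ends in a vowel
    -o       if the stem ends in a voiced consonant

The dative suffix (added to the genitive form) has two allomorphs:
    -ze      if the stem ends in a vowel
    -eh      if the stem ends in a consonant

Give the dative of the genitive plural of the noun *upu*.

Since the last vowel of *upu* is /u/ (a rounded vowel), it takes -utu, giving *upuutu*.
The final sound of the plural form *upuutu* is /u/, which is a vowel, so the genitive suffix is -zif, giving *upuutuzif*.
The final sound of the genitive form *upuutuzif* is /f/, which is a consonant, so the dative suffix is -eh, giving *upuutuzifeh*.

upuutuzifeh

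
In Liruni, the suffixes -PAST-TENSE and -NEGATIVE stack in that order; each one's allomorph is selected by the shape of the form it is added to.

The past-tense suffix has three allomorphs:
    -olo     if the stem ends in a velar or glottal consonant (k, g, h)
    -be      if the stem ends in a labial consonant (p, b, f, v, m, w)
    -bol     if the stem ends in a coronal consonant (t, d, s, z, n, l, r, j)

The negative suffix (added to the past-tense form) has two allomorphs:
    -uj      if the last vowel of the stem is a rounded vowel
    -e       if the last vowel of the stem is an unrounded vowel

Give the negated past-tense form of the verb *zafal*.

zafalboluj

*zafal*: final consonant = /l/, coronal → -bol → *zafalbol*.
Since the last vowel of the past-tense form *zafalbol* is /o/ (a rounded vowel), it takes -uj, giving *zafalboluj*.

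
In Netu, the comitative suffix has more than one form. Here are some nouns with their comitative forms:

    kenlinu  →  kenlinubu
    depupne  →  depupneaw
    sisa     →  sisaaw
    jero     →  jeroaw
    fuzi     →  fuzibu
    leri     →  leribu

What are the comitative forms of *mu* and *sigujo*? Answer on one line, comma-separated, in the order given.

Looking at the last vowel of each stem: -bu when the last vowel of the stem is a high vowel (*kenlinu*, *fuzi*, *leri*); -aw when the last vowel of the stem is a non-high vowel (*depupne*, *sisa*, *jero*).
*mu*: last vowel = /u/, a high vowel → -bu → *mubu*.
*sigujo*: last vowel = /o/, a non-high vowel → -aw → *sigujoaw*.

mubu, sigujoaw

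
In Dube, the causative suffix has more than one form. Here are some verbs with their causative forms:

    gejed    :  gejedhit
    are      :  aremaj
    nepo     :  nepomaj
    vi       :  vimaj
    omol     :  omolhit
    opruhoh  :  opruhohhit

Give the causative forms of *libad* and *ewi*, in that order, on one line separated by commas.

The suffix is conditioned by the final sound: -hit when the stem ends in a consonant (*gejed*, *omol*, *opruhoh*); -maj when the stem ends in a vowel (*are*, *nepo*, *vi*).
The final sound of *libad* is /d/, which is a consonant, so the suffix is -hit, giving *libadhit*.
The final sound of *ewi* is /i/, which is a vowel, so the suffix is -maj, giving *ewimaj*.

libadhit, ewimaj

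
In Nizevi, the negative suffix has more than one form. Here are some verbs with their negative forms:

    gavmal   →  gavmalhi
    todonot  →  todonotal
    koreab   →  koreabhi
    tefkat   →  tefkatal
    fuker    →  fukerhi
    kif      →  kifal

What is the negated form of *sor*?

sorhi

The suffix is conditioned by the final consonant: -al when the stem ends in a voiceless consonant (*todonot*, *tefkat*, *kif*); -hi when the stem ends in a voiced consonant (*gavmal*, *koreab*, *fuker*).
Since the final consonant of *sor* is /r/ (voiced), it takes -hi, giving *sorhi*.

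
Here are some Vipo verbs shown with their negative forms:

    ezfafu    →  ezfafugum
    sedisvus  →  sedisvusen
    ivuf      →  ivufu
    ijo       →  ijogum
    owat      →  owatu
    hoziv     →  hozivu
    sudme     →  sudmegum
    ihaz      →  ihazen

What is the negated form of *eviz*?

The suffix is conditioned by the final sound: -en when the stem ends in a sibilant (*sedisvus*, *ihaz*); -u when the stem ends in a non-sibilant consonant (*ivuf*, *owat*, *hoziv*); -gum when the stem ends in a vowel (*ezfafu*, *ijo*, *sudme*).
The final sound of *eviz* is /z/, which is a sibilant, so the suffix is -en, giving *evizen*.

evizen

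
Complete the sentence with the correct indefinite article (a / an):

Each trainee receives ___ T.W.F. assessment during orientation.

a

The indefinite article is chosen by the initial *sound* of the following word, not its spelling.
The initialism *T.W.F.* is read letter by letter; the first letter, T, is pronounced /tiː/, which begins with a consonant sound.
So the article is *a*: Each trainee receives a T.W.F. assessment during orientation.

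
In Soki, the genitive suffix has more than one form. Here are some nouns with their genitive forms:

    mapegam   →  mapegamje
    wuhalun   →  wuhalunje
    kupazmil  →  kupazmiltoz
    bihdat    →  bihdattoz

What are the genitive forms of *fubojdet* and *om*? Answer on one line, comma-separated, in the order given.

The alternation tracks the final consonant of the stem — -je when the stem ends in a nasal (*mapegam*, *wuhalun*); -toz when the stem ends in a non-nasal consonant (*kupazmil*, *bihdat*).
*fubojdet* — final consonant /t/ (non-nasal) → -toz → *fubojdettoz*.
*om* — final consonant /m/ (a nasal) → -je → *omje*.

fubojdettoz, omje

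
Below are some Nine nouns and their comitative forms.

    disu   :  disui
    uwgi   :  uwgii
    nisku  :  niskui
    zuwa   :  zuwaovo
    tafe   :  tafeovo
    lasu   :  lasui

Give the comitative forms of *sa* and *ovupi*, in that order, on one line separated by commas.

Looking at the last vowel of each stem: -i when the last vowel of the stem is a high vowel (*disu*, *uwgi*, *nisku*, *lasu*); -ovo when the last vowel of the stem is a non-high vowel (*zuwa*, *tafe*).
*sa*: last vowel = /a/, a non-high vowel → -ovo → *saovo*.
The last vowel of *ovupi* is /i/, which is a high vowel, so the suffix is -i, giving *ovupii*.

saovo, ovupii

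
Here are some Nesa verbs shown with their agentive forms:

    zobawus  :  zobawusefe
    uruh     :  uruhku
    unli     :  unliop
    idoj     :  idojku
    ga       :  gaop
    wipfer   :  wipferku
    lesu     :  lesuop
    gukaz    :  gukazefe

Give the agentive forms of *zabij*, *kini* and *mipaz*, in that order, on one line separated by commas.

The suffix is conditioned by the final sound: -efe when the stem ends in a sibilant (*zobawus*, *gukaz*); -ku when the stem ends in a non-sibilant consonant (*uruh*, *idoj*, *wipfer*); -op when the stem ends in a vowel (*unli*, *ga*, *lesu*).
*zabij*: final sound = /j/, a non-sibilant consonant → -ku → *zabijku*.
*kini* — final sound /i/ (a vowel) → -op → *kiniop*.
The final sound of *mipaz* is /z/, which is a sibilant, so the suffix is -efe, giving *mipazefe*.

zabijku, kiniop, mipazefe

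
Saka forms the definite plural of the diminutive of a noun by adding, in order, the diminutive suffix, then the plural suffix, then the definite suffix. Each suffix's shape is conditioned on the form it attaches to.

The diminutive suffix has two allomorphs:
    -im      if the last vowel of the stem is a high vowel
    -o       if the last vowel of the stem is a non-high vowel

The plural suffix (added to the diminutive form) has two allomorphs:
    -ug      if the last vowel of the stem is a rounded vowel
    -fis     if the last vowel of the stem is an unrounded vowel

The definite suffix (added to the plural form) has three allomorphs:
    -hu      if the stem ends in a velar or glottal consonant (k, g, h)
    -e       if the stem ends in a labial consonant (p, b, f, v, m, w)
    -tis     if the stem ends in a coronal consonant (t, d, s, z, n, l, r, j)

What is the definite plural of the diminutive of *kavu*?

*kavu*: last vowel = /u/, a high vowel → -im → *kavuim*.
The diminutive form *kavuim*: last vowel = /i/, an unrounded vowel → -fis → *kavuimfis*.
The plural form *kavuimfis* — final consonant /s/ (coronal) → -tis → *kavuimfistis*.

kavuimfistis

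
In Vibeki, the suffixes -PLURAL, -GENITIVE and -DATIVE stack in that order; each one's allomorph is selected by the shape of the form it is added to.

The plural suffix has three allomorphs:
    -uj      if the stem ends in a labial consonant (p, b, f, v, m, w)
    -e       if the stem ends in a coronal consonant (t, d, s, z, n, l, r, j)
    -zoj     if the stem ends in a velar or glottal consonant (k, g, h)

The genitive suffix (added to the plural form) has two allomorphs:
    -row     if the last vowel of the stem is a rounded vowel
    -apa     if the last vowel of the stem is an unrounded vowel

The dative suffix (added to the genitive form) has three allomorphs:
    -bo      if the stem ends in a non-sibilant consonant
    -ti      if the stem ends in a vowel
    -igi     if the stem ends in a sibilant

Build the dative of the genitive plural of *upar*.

Since the final consonant of *upar* is /r/ (coronal), it takes -e, giving *upare*.
The plural form *upare* — last vowel /e/ (an unrounded vowel) → -apa → *upareapa*.
The genitive form *upareapa* — final sound /a/ (a vowel) → -ti → *upareapati*.

upareapati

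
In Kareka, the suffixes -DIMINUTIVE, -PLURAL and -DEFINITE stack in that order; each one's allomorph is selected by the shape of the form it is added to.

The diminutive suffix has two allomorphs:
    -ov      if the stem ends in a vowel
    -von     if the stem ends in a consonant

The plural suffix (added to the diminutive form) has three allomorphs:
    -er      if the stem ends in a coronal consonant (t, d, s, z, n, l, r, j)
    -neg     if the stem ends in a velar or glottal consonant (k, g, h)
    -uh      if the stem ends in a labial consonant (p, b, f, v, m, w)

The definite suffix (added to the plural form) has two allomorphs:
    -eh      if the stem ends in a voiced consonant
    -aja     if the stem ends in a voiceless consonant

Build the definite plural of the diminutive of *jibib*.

*jibib* — final sound /b/ (a consonant) → -von → *jibibvon*.
The diminutive form *jibibvon*: final consonant = /n/, coronal → -er → *jibibvoner*.
The plural form *jibibvoner*: final consonant = /r/, voiced → -eh → *jibibvonereh*.

jibibvonereh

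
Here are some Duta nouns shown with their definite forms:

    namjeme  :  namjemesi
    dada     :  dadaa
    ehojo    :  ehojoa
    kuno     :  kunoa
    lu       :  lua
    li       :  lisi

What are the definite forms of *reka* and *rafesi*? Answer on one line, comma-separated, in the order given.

rekaa, rafesisi

The alternation tracks the last vowel of the stem — -si when the last vowel of the stem is a front vowel (*namjeme*, *li*); -a when the last vowel of the stem is a back vowel (*dada*, *ehojo*, *kuno*, *lu*).
*reka*: last vowel = /a/, a back vowel → -a → *rekaa*.
The last vowel of *rafesi* is /i/, which is a front vowel, so the suffix is -si, giving *rafesisi*.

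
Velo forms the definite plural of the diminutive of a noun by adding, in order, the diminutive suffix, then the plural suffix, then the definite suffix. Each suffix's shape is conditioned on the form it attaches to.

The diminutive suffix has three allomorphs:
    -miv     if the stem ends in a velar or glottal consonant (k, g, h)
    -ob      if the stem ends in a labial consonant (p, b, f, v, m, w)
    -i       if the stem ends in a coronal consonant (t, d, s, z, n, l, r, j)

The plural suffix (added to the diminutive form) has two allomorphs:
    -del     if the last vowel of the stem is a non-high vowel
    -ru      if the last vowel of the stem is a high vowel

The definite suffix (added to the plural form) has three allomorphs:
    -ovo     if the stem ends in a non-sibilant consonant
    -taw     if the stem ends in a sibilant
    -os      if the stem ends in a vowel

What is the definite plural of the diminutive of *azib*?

*azib*: final consonant = /b/, labial → -ob → *azibob*.
The diminutive form *azibob* — last vowel /o/ (a non-high vowel) → -del → *azibobdel*.
Since the final sound of the plural form *azibobdel* is /l/ (a non-sibilant consonant), it takes -ovo, giving *azibobdelovo*.

azibobdelovo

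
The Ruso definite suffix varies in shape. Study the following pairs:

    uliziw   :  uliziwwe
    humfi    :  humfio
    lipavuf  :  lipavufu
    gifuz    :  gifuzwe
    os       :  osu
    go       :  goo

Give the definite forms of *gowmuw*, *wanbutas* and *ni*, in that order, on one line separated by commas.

The alternation tracks the final sound of the stem — -u when the stem ends in a voiceless consonant (*lipavuf*, *os*); -we when the stem ends in a voiced consonant (*uliziw*, *gifuz*); -o when the stem ends in a vowel (*humfi*, *go*).
*gowmuw* — final sound /w/ (a voiced consonant) → -we → *gowmuwwe*.
*wanbutas*: final sound = /s/, a voiceless consonant → -u → *wanbutasu*.
*ni*: final sound = /i/, a vowel → -o → *nio*.

gowmuwwe, wanbutasu, nio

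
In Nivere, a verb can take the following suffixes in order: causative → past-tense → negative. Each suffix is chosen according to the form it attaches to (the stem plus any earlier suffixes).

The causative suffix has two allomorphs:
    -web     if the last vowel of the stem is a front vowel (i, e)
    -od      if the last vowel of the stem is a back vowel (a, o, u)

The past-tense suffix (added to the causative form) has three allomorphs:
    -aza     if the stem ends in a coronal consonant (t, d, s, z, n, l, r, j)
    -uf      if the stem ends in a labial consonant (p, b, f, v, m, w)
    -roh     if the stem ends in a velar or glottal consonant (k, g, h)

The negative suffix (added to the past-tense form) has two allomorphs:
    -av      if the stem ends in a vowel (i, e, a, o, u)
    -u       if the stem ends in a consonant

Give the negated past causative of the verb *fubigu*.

fubiguodazaav

*fubigu*: last vowel = /u/, a back vowel → -od → *fubiguod*.
Since the final consonant of the causative form *fubiguod* is /d/ (coronal), it takes -aza, giving *fubiguodaza*.
The past-tense form *fubiguodaza*: final sound = /a/, a vowel → -av → *fubiguodazaav*.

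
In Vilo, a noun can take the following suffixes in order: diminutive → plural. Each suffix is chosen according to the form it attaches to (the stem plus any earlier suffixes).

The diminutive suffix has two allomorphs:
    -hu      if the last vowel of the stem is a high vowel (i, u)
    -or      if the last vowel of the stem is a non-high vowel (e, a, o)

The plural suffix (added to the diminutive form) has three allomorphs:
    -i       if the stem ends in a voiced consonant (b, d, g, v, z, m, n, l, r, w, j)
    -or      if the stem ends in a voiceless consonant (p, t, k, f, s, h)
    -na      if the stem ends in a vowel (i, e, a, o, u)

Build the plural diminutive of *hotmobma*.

hotmobmaori

The last vowel of *hotmobma* is /a/, which is a non-high vowel, so the diminutive suffix is -or, giving *hotmobmaor*.
Since the final sound of the diminutive form *hotmobmaor* is /r/ (a voiced consonant), it takes -i, giving *hotmobmaori*.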